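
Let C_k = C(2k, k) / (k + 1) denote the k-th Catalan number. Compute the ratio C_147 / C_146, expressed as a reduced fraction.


Using C_k = (2k)! / (k! (k+1)!), the ratio C_{k+1}/C_k simplifies to
C_{k+1}/C_k = [(2k+2)! / ((k+1)! (k+2)!)] * [k! (k+1)! / (2k)!]
 = (2k+2)(2k+1) / ((k+1)(k+2)) = 2(2k+1) / (k+2).
For k = 146: 2(2*146 + 1) / (146 + 2) = 586/148 = 293/74.

293/74


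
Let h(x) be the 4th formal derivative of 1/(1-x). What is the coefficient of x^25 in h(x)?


Differentiating 4 times: d^4/dx^4 [1/(1-x)] = 4!/(1-x)^5.
The expansion 1/(1-x)^5 = sum_{k>=0} C(k+4, 4) x^k, so the coefficient of x^n in 4!/(1-x)^5 is 4! * C(n+4, 4).
For n = 25: 24 * C(29, 4) = 24 * 23751 = 570024

570024


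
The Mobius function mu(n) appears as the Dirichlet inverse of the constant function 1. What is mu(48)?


48 has a squared prime factor, so mu(48) = 0.
Factorization reveals a repeated prime.

0


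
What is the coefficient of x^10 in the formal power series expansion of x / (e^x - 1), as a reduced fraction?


The exponential generating function for Bernoulli numbers is
x / (e^x - 1) = sum_{k>=0} B_k x^k / k!.
So the coefficient of x^10 in x / (e^x - 1) is B_10 / 10!.
Computing: B_10 = 5/66, 10! = 3628800, giving
5/66 / 3628800 = 1/47900160.

1/47900160


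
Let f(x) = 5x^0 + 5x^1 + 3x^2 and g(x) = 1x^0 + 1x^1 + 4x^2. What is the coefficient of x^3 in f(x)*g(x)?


Cauchy product at x^3:
5*4 + 3*1
= 23

23


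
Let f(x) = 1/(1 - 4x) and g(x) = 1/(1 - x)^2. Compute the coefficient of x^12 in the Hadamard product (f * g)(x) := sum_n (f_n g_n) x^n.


f has coefficients f_k = 4^k. For g = 1/(1 - x)^2 the coefficient is g_k = C(k + 1, 1) = k + 1. The Hadamard coefficient is (f * g)_k = 4^k * (k + 1).
For k = 12: 4^12 * 13 = 16777216 * 13 = 218103808.

218103808


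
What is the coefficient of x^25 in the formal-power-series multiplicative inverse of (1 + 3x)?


The inverse is 1/(1 + 3x). Apply the geometric identity 1/(1 - y) = sum_{k>=0} y^k with y = -3x:
1/(1 + 3x) = sum_{k>=0} (-3)^k x^k.
So the coefficient of x^25 is (-3)^25 = -847288609443.

-847288609443


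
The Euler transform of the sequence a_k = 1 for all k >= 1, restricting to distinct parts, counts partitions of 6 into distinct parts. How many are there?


Partitions of 6 into distinct parts can be computed via generating function.
Product (1+x)(1+x^2)(1+x^3)...
The coefficient of x^6 = 4

4


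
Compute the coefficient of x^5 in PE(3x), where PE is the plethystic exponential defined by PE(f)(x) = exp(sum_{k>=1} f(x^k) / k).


With f(x) = 3x, the exponent is sum_{k>=1} 3 x^k / k = 3 * (-ln(1 - x)). Exponentiating:
PE(3x) = exp(-3 ln(1 - x)) = 1/(1 - x)^3.
By the negative binomial expansion, [x^n] 1/(1 - x)^3 = C(n + 2, 2).
For n = 5: C(7, 2) = 21.

21


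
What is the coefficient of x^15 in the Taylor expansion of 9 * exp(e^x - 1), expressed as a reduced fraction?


exp(e^x - 1) = sum_{k>=0} Bell_k x^k / k!, where Bell_k is the k-th Bell number.
So the coefficient of x^15 is 9 * Bell_15 / 15!.
Computing: Bell_15 = 1382958545 and 15! = 1307674368000, giving
9 * 1382958545/1307674368000 = 276591709/29059430400.

276591709/29059430400


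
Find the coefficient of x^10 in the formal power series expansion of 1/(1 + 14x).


Write 1/(1 + c x) = 1/(1 - (-c) x) and apply the geometric-series identity
1/(1 - y) = sum_{k>=0} y^k to get 1/(1 + c x) = sum_{k>=0} (-c)^k x^k.
So the coefficient of x^k is (-c)^k = (-1)^k * c^k.
Here c = 14 and k = 10:
(-14)^10 = 1 * 289254654976 = 289254654976

289254654976


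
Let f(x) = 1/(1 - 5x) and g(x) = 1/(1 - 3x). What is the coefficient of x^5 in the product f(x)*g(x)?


The coefficient of x^n in f*g is the Cauchy product: sum_{k=0}^{n} a^k * b^(n-k).
With a=5, b=3, n=5:
sum_{k=0}^{5} 5^k * 3^(5-k)
= 7448

7448


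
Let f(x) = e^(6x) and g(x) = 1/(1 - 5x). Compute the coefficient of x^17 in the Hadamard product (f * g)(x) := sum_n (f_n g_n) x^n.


Expanding: f_k = 6^k/k! (from e^(6x)) and g_k = 5^k (from 1/(1 - 5x)). So the Hadamard coefficient (f * g)_k = 6^k 5^k / k! = (30)^k / k!.
For k = 17: 30^17/17! = 12914016300000000000000000/355687428096000 = 4324877929687500/119119.

4324877929687500/119119


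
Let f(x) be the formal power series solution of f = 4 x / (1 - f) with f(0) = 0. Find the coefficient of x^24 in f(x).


Apply Lagrange inversion: f = 4 x * phi(f) with phi(t) = 1/(1 - t), so
[x^n] f = 4^n * (1/n) [t^(n-1)] phi(t)^n = 4^n * (1/n) [t^(n-1)] (1 - t)^(-n) = 4^n * (1/n) C(2n - 2, n - 1) = 4^n * C_{n-1}.
For n = 24: C_23 = C(46, 23) / 24 = 8233430727600/24 = 343059613650.
With the 4^24 = 281474976710656 factor, the coefficient is 281474976710656 * 343059613650 = 96562696762500395198054400.

96562696762500395198054400


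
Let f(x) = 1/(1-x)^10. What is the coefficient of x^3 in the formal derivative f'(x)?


Differentiate: d/dx [ 1/(1-x)^r ] = r / (1-x)^(r+1).
Here r = 10, so f'(x) = 10 / (1-x)^11.
The expansion of 1/(1-x)^(r+1) has coefficient of x^n equal to C(n+r, r).
So the coefficient of x^3 in f'(x) is
10 * C(13, 10) = 10 * 286 = 2860

2860


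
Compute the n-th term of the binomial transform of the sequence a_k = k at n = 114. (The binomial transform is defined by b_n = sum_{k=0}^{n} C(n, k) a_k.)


With a_k = k, b_n = sum_{k=0}^{n} C(n, k) k. Using k * C(n, k) = n * C(n-1, k-1) gives b_n = n * sum_{k>=1} C(n-1, k-1) = n * 2^(n-1).
For n = 114: 114 * 2^113 = 114 * 10384593717069655257060992658440192 = 1183843683745940699304953163062181888.

1183843683745940699304953163062181888


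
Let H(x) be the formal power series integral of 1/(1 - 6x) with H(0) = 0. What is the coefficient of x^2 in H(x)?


1/(1 - 6x) = sum_{k>=0} 6^k x^k. Integrating termwise with H(0) = 0:
H(x) = sum_{k>=0} 6^k x^(k+1) / (k+1) = sum_{m>=1} 6^(m-1) x^m / m.
For m = 2: 6^1/2 = 6/2 = 3.

3


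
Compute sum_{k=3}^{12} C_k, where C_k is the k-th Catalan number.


C_3 through C_12: 5, 14, 42, 132, 429, 1430, 4862, 16796, 58786, 208012
Sum = 5 + 14 + 42 + 132 + 429 + 1430 + 4862 + 16796 + 58786 + 208012
= 290508

290508


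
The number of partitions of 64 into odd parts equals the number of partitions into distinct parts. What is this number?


Computing partitions of 64 into odd parts (1, 3, 5, ...):
Using the generating function prod_{k>=0} 1/(1-x^(2k+1)),
the count is 16444

16444


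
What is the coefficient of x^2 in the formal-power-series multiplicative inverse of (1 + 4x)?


The inverse is 1/(1 + 4x). Apply the geometric identity 1/(1 - y) = sum_{k>=0} y^k with y = -4x:
1/(1 + 4x) = sum_{k>=0} (-4)^k x^k.
So the coefficient of x^2 is (-4)^2 = 16.

16


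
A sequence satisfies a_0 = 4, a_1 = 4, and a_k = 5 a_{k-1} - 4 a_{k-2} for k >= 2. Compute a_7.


The characteristic equation is t^2 - 5 t + 4 = 0, with roots r_1 = 4 and r_2 = 1 (so c_1 = r_1 + r_2, c_2 = -r_1 r_2 as required).
One can use the closed form a_n = A r_1^n + B r_2^n, but direct iteration is more reliable:
a_0 = 4, a_1 = 4, a_2 = 4, a_3 = 4, a_4 = 4, a_5 = 4, a_6 = 4, a_7 = 4.
So a_7 = 4.

4


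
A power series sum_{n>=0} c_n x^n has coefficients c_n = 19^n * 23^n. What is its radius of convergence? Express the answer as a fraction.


By the root test (Cauchy-Hadamard), the radius is R = 1 / limsup_n |c_n|^(1/n).
Here |c_n|^(1/n) = (19^n * 23^n)^(1/n) = 19 * 23 = 437 for all n.
So R = 1/437 = 1/437.

1/437


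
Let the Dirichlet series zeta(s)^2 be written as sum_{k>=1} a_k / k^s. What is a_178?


The Dirichlet convolution of the constant function 1 with itself gives (1 * 1)(k) = sum_{d | k} 1 = d(k), the number of positive divisors of k.
Since zeta(s) = sum_{k>=1} 1/k^s, we have zeta(s)^2 = sum_{k>=1} d(k)/k^s, so a_k = d(k).
For k = 178: the divisors are 1, 2, 89, 178.
Count = 4.

4


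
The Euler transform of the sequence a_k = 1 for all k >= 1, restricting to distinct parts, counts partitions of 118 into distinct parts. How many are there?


Partitions of 118 into distinct parts can be computed via generating function.
Product (1+x)(1+x^2)(1+x^3)...
The coefficient of x^118 = 1881578

1881578


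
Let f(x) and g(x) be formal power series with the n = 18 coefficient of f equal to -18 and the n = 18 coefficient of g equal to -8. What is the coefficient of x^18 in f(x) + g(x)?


Addition of formal power series is termwise.
The coefficient of x^18 in f + g = -18 + -8
= -26

-26


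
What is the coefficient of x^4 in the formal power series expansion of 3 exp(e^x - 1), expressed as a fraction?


exp(e^x - 1) is the exponential generating function for the Bell numbers Bell_k: exp(e^x - 1) = sum_{k>=0} Bell_k x^k / k!.
So the coefficient of x^4 in 3 exp(e^x - 1) is 3 Bell_4 / 4!.
Computing: Bell_4 = 15 and 4! = 24, giving
3 * 15/24 = 15/8.

15/8


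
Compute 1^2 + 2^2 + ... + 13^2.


This power sum has a closed form given by Faulhaber's formula
sum_{k=1}^{m} k^p = (1 / (p + 1)) * sum_{j=0}^{p} C(p + 1, j) B_j m^(p + 1 - j),
but for small m direct computation is fastest:
1 + 4 + 9 + 16 + 25 + 36 + 49 + 64 + 81 + 100 + 121 + 144 + 169 = 819.

819


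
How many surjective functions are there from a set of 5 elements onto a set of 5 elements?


By inclusion-exclusion on which target elements are missed, the number of surjections from an n-set onto a k-set is
surj(n, k) = sum_{j=0}^{k} (-1)^j C(k, j) (k - j)^n.
Equivalently surj(n, k) = k! * S(n, k), where S(n, k) is the Stirling number of the second kind.
For n = 5, k = 5:
S(5, 5) = 1, so
surj = 5! * 1 = 120 * 1 = 120.

120


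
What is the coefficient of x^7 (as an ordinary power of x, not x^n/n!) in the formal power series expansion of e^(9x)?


The exponential series is e^y = sum_{k>=0} y^k / k!. Substituting y = 9x gives
e^(9x) = sum_{k>=0} 9^k x^k / k!.
So the coefficient of x^n is a^n/n! with a = 9, n = 7:
9^7 / 7! = 4782969/5040 = 531441/560

531441/560


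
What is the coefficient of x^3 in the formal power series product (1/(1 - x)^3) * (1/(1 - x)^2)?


Combine the factors: (1/(1 - x)^3) * (1/(1 - x)^2) = 1/(1 - x)^5.
Then use 1/(1 - x)^r = sum_{k>=0} C(k + r - 1, r - 1) x^k with r = 5 and k = 3:
C(7, 4) = 35.

35


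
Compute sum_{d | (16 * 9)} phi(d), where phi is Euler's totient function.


First, 16 * 9 = 144. One classical identity is sum_{d | n} phi(d) = n (each k in [1, n] has a unique gcd with n, and among the k's with gcd(k, n) = n/d there are phi(d) of them). So the sum equals 144. We also verify directly:
Divisors of 144: 1, 2, 3, 4, 6, 8, 9, 12, 16, 18, 24, 36, 48, 72, 144.
phi values: 1, 1, 2, 2, 2, 4, 6, 4, 8, 6, 8, 12, 16, 24, 48.
Sum = 144.

144


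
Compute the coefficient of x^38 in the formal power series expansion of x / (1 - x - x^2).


Let f(x) = sum_{k>=0} a_k x^k. Multiplying f(x) * (1 - x - x^2) = x and matching coefficients gives a_0 = 0, a_1 = 1, and a_k = a_{k-1} + a_{k-2} for k >= 2. These are the Fibonacci numbers F_k.
Iterating from F_0 = 0, F_1 = 1:
F_0=0, F_1=1, F_2=1, F_3=2, F_4=3, F_5=5, F_6=8, F_7=13, F_8=21, F_9=34, ...
F_38 = 39088169.

39088169


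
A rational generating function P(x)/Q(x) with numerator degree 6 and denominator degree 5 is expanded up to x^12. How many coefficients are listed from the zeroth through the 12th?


Expanding up to x^12 gives the coefficients for x^0, x^1, ..., x^12.
That is 12 + 1 = 13 coefficients in total.

13


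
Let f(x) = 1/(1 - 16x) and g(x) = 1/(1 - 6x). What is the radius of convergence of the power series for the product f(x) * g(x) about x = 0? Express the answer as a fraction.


The radius of 1/(1 - 16x) is 1/16 (nearest singularity at x = 1/16), and the radius of 1/(1 - 6x) is 1/6.
The product f(x)*g(x) = 1/((1 - 16x)(1 - 6x)) has singularities at both 1/16 and 1/6, so its radius of convergence is the distance to the nearest one:
min(1/16, 1/6) = 1/16.

1/16


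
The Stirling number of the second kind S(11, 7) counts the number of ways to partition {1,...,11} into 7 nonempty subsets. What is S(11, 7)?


Using the explicit formula S(n,k) = (1/k!) sum_{j=0}^{k} (-1)^(k-j) C(k,j) j^n:
S(11, 7) = 63987
Equivalently, S(n,k) is n! times the coefficient of x^n in the EGF (e^x - 1)^k / k!.

63987


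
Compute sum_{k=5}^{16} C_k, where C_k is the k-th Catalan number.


C_5 through C_16: 42, 132, 429, 1430, 4862, 16796, 58786, 208012, 742900, 2674440, 9694845, 35357670
Sum = 42 + 132 + 429 + 1430 + 4862 + 16796 + 58786 + 208012 + 742900 + 2674440 + 9694845 + 35357670
= 48760344

48760344


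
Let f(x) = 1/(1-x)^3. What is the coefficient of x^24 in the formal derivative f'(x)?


Differentiate: d/dx [ 1/(1-x)^r ] = r / (1-x)^(r+1).
Here r = 3, so f'(x) = 3 / (1-x)^4.
The expansion of 1/(1-x)^(r+1) has coefficient of x^n equal to C(n+r, r).
So the coefficient of x^24 in f'(x) is
3 * C(27, 3) = 3 * 2925 = 8775

8775


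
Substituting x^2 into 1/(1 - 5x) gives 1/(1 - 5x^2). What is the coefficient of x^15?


Since 1/(1 - 5x^2) only has even powers of x,
the coefficient of x^15 (odd) is 0.

0


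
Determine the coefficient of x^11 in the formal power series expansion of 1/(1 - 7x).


The geometric series identity gives 1/(1 - c x) = sum_{k>=0} c^k x^k, so the coefficient of x^k is c^k.
Here c = 7 and k = 11.
Computing: 7^11 = 1977326743

1977326743


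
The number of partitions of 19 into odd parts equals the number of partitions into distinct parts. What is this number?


Computing partitions of 19 into odd parts (1, 3, 5, ...):
Using the generating function prod_{k>=0} 1/(1-x^(2k+1)),
the count is 54

54


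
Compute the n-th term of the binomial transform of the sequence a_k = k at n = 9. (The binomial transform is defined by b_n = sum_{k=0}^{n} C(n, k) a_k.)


With a_k = k, b_n = sum_{k=0}^{n} C(n, k) k. Using k * C(n, k) = n * C(n-1, k-1) gives b_n = n * sum_{k>=1} C(n-1, k-1) = n * 2^(n-1).
For n = 9: 9 * 2^8 = 9 * 256 = 2304.

2304


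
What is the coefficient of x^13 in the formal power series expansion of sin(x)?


The Maclaurin series is sin(t) = sum_{k>=0} (-1)^k t^(2k+1) / (2k+1)!, so substituting t = x, only odd powers of x are nonzero, with coefficient of x^(2k+1) equal to (-1)^k / (2k+1)!.
Write 13 = 2*6 + 1, giving the coefficient (-1)^6 / 13! = 1/6227020800 = 1/6227020800.

1/6227020800


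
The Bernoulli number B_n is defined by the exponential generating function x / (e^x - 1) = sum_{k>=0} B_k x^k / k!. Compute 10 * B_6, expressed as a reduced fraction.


Bernoulli numbers can also be computed recursively via B_0 = 1 and sum_{j=0}^{m} C(m+1, j) B_j = 0 for m >= 1. Odd-index Bernoulli numbers vanish for k >= 3.
Computing B_6 = 1/42, so 10 * B_6 = 10 * 1/42 = 5/21.

5/21


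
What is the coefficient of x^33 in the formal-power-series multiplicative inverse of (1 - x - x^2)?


Let the inverse be f(x) = sum_{k>=0} a_k x^k. From f(x) * (1 - x - x^2) = 1 and matching coefficients:
 x^0: a_0 = 1.
 x^1: a_1 - a_0 = 0, so a_1 = 1.
 x^k (k >= 2): a_k - a_{k-1} - a_{k-2} = 0, i.e. a_k = a_{k-1} + a_{k-2}.
This is the Fibonacci-type recurrence shifted so that a_0 = a_1 = 1.
Iterating: a_0=1, a_1=1, a_2=2, a_3=3, a_4=5, a_5=8, a_6=13, a_7=21, a_8=34, a_9=55, ...
a_33 = 5702887.

5702887


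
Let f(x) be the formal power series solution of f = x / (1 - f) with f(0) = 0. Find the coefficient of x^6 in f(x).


Apply Lagrange inversion: f = x * phi(f) with phi(t) = 1/(1 - t), so
[x^n] f = (1/n) [t^(n-1)] phi(t)^n = (1/n) [t^(n-1)] (1 - t)^(-n) = (1/n) C(2n - 2, n - 1) = C_{n-1}.
For n = 6: C_5 = C(10, 5) / 6 = 252/6 = 42 = 42.

42


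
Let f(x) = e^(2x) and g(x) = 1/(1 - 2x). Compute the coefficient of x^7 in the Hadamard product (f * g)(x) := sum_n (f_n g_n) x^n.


Expanding: f_k = 2^k/k! (from e^(2x)) and g_k = 2^k (from 1/(1 - 2x)). So the Hadamard coefficient (f * g)_k = 2^k 2^k / k! = (4)^k / k!.
For k = 7: 4^7/7! = 16384/5040 = 1024/315.

1024/315


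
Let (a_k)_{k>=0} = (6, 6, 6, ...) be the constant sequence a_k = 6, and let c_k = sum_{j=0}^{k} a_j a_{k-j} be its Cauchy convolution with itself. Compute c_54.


Since a_j = 6 for all j >= 0, the convolution sum becomes
c_k = sum_{j=0}^{k} 6 * 6 = 36 * (k + 1).
Equivalently, the generating function of (a_k) is 6/(1 - x) and its square is 36/(1 - x)^2 = sum_{k>=0} 36(k + 1) x^k.
For k = 54: 36 * 55 = 1980.

1980


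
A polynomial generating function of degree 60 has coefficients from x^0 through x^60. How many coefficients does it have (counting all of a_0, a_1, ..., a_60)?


A polynomial of degree 60 takes the form a_0 + a_1 x + ... + a_60 x^60.
The number of coefficients is 60 + 1 = 61.

61


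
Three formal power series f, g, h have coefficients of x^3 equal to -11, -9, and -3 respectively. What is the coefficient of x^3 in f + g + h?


Series addition is componentwise:
-11 + -9 + -3
= -23

-23


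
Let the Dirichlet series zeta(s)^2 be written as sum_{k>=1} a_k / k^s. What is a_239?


The Dirichlet convolution of the constant function 1 with itself gives (1 * 1)(k) = sum_{d | k} 1 = d(k), the number of positive divisors of k.
Since zeta(s) = sum_{k>=1} 1/k^s, we have zeta(s)^2 = sum_{k>=1} d(k)/k^s, so a_k = d(k).
For k = 239: the divisors are 1, 239.
Count = 2.

2


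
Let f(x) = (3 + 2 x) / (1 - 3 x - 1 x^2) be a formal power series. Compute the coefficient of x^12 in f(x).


Write f(x) = sum_{k>=0} a_k x^k. Multiplying both sides by 1 - 3 x - 1 x^2 gives
(1 - 3 x - 1 x^2) sum_{k>=0} a_k x^k = 3 + 2 x.
Matching coefficients:
 x^0: a_0 = 3
 x^1: a_1 - 3 a_0 = 2  =>  a_1 = 3*3 + 2 = 11
 x^k (k >= 2): a_k = 3 a_{k-1} + 1 a_{k-2}.
Iterating: a_2 = 36, a_3 = 119, a_4 = 393, a_5 = 1298, a_6 = 4287, a_7 = 14159, a_8 = 46764, a_9 = 154451, a_10 = 510117, a_11 = 1684802, a_12 = 5564523.
So the coefficient of x^12 is 5564523.

5564523


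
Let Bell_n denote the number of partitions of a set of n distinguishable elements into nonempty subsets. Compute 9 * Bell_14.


Bell_14 can be computed from the Bell triangle or from Dobinski's identity Bell_n = (1/e) * sum_{k>=0} k^n / k!.
Computing Bell_14 = 190899322.
Then 9 * 190899322 = 1718093898.

1718093898


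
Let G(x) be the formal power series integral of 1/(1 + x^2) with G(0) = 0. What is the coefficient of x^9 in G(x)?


1/(1 + x^2) = sum_{j>=0} (-1)^j x^(2j). Integrating termwise with G(0) = 0:
G(x) = sum_{j>=0} (-1)^j x^(2j+1) / (2j+1) = arctan(x).
Only odd powers are nonzero. For x^9 write 9 = 2*4 + 1, giving
(-1)^4 / 9 = 1/9 = 1/9.

1/9


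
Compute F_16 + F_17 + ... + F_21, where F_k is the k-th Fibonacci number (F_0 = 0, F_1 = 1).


Use the identity sum_{k=0}^{N} F_k = F_{N+2} - 1 (which follows from F_{k+2} - F_{k+1} = F_k). Then
sum_{k=16}^{21} F_k = (F_{23} - 1) - (F_{17} - 1) = F_{23} - F_{17}.
Computing: F_{23} = 28657, F_{17} = 1597, so
Sum = 28657 - 1597 = 27060.

27060


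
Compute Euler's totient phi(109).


phi(n) counts integers in [1, n] coprime to n. Using the multiplicative formula phi(n) = n * prod_{p | n} (1 - 1/p):
109 = 109, so
phi(109) = 109 * (1 - 1/109) = 108.

108


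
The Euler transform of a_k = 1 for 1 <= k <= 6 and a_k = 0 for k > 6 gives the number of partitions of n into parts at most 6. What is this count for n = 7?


Partitions of 7 into parts at most 6:
Using generating function (1-x)^(-1)(1-x^2)^(-1)...(1-x^6)^(-1),
the coefficient of x^7 = 14

14


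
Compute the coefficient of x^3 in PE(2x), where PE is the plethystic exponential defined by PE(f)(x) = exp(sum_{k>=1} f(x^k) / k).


With f(x) = 2x, the exponent is sum_{k>=1} 2 x^k / k = 2 * (-ln(1 - x)). Exponentiating:
PE(2x) = exp(-2 ln(1 - x)) = 1/(1 - x)^2.
By the negative binomial expansion, [x^n] 1/(1 - x)^2 = C(n + 1, 1).
For n = 3: C(4, 1) = 4.

4


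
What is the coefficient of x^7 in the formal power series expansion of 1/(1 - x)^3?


The expansion 1/(1 - x)^r = sum_{k>=0} C(k + r - 1, r - 1) x^k follows from the multiset / negative-binomial theorem (or from repeated differentiation of the geometric series).
For r = 3 and k = 7:
C(9, 2) = 362880 / (2 * 5040) = 36.

36


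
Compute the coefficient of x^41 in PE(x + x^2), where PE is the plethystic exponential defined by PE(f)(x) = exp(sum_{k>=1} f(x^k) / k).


With f(x) = x + x^2, the exponent is sum_{k>=1} (x^k + x^(2k)) / k = -ln(1 - x) - ln(1 - x^2). Exponentiating:
PE(x + x^2) = 1 / ((1 - x)(1 - x^2)).
This is the generating function for partitions of n into parts of size 1 or 2. The number of 2's can be any j in 0..20, and the rest are 1's, so
[x^41] = floor(41/2) + 1 = 21.

21


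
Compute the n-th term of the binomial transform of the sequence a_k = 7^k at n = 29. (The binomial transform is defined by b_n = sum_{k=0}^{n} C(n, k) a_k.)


With a_k = 7^k, b_n = sum_{k=0}^{n} C(n, k) 7^k = (1 + 7)^n by the binomial theorem.
For n = 29: (1 + 7)^29 = 8^29 = 154742504910672534362390528.

154742504910672534362390528


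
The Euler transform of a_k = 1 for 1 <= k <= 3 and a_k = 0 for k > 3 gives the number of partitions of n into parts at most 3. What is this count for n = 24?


Partitions of 24 into parts at most 3:
Using generating function (1-x)^(-1)(1-x^2)^(-1)(1-x^3)^(-1),
the coefficient of x^24 = 61

61


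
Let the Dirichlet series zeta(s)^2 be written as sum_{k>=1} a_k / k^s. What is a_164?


The Dirichlet convolution of the constant function 1 with itself gives (1 * 1)(k) = sum_{d | k} 1 = d(k), the number of positive divisors of k.
Since zeta(s) = sum_{k>=1} 1/k^s, we have zeta(s)^2 = sum_{k>=1} d(k)/k^s, so a_k = d(k).
For k = 164: the divisors are 1, 2, 4, 41, 82, 164.
Count = 6.

6


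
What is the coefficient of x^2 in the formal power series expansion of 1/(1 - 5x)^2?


The general identity 1/(1 - c x)^r = sum_{k>=0} c^k C(k + r - 1, r - 1) x^k follows by substituting y = c x into 1/(1 - y)^r = sum_{k>=0} C(k + r - 1, r - 1) y^k.
For c = 5, r = 2, k = 2:
5^2 * C(3, 1) = 25 * 3 = 75.

75


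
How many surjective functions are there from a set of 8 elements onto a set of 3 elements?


By inclusion-exclusion on which target elements are missed, the number of surjections from an n-set onto a k-set is
surj(n, k) = sum_{j=0}^{k} (-1)^j C(k, j) (k - j)^n.
Equivalently surj(n, k) = k! * S(n, k), where S(n, k) is the Stirling number of the second kind.
For n = 8, k = 3:
S(8, 3) = 966, so
surj = 3! * 966 = 6 * 966 = 5796.

5796


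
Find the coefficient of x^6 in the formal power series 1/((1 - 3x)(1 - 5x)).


By partial fractions or Cauchy convolution:
The coefficient equals sum_{k=0}^{6} 3^k * 5^(6-k).
= 37969

37969


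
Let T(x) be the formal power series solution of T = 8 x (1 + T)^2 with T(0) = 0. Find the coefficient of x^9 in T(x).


Apply the Lagrange inversion formula: if T = 8 x * phi(T) with phi(t) = (1 + t)^2, then [x^n] T = 8^n * (1/n) [t^(n-1)] phi(t)^n = 8^n * (1/n) [t^(n-1)] (1 + t)^(2n) = 8^n * (1/n) C(2n, n-1).
Using the identity C(2n, n-1) = C(2n, n) * n / (n+1), the unscaled factor equals C(2n, n) / (n+1) = C_n, the n-th Catalan number.
For n = 9: C_9 = C(18, 9) / 10 = 48620/10 = 4862.
With the 8^9 = 134217728 factor, the coefficient is 134217728 * 4862 = 652566593536.

652566593536


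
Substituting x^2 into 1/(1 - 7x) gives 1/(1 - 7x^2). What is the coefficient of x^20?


The coefficient of x^(2m) in 1/(1 - 7x^2) is 7^m.
With n = 20 = 2*10, the coefficient is 7^10 = 282475249.

282475249


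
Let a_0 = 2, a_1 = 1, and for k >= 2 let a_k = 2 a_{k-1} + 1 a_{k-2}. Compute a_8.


Iterating the recurrence forward:
a_0 = 2
a_1 = 1
a_2 = 2*1 + 1*2 = 4
a_3 = 2*4 + 1*1 = 9
a_4 = 2*9 + 1*4 = 22
a_5 = 2*22 + 1*9 = 53
a_6 = 2*53 + 1*22 = 128
a_7 = 2*128 + 1*53 = 309
a_8 = 2*309 + 1*128 = 746
So a_8 = 746.

746


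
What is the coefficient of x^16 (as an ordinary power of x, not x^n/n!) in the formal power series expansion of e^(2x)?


The exponential series is e^y = sum_{k>=0} y^k / k!. Substituting y = 2x gives
e^(2x) = sum_{k>=0} 2^k x^k / k!.
So the coefficient of x^n is a^n/n! with a = 2, n = 16:
2^16 / 16! = 65536/20922789888000 = 2/638512875

2/638512875


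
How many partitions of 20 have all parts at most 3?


Using the generating function (1-x)^(-1)(1-x^2)^(-1)(1-x^3)^(-1),
the coefficient of x^20 counts these restricted partitions.
Result = 44

44


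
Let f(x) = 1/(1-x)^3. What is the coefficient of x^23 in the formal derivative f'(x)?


Differentiate: d/dx [ 1/(1-x)^r ] = r / (1-x)^(r+1).
Here r = 3, so f'(x) = 3 / (1-x)^4.
The expansion of 1/(1-x)^(r+1) has coefficient of x^n equal to C(n+r, r).
So the coefficient of x^23 in f'(x) is
3 * C(26, 3) = 3 * 2600 = 7800

7800


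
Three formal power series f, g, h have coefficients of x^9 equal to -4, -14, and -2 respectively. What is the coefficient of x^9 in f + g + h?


Series addition is componentwise:
-4 + -14 + -2
= -20

-20


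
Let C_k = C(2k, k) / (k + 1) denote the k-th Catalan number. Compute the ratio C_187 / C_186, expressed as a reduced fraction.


Using C_k = (2k)! / (k! (k+1)!), the ratio C_{k+1}/C_k simplifies to
C_{k+1}/C_k = [(2k+2)! / ((k+1)! (k+2)!)] * [k! (k+1)! / (2k)!]
 = (2k+2)(2k+1) / ((k+1)(k+2)) = 2(2k+1) / (k+2).
For k = 186: 2(2*186 + 1) / (186 + 2) = 746/188 = 373/94.

373/94


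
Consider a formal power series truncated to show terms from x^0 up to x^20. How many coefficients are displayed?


From x^0 to x^20 inclusive, the count is 20 - 0 + 1 = 21.

21


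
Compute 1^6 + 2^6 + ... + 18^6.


This power sum has a closed form given by Faulhaber's formula
sum_{k=1}^{m} k^p = (1 / (p + 1)) * sum_{j=0}^{p} C(p + 1, j) B_j m^(p + 1 - j),
but for small m direct computation is fastest:
1 + 64 + 729 + 4096 + 15625 + 46656 + 117649 + 262144 + 531441 + 1000000 + 1771561 + 2985984 + 4826809 + 7529536 + 11390625 + 16777216 + 24137569 + 34012224 = 105409929.

105409929


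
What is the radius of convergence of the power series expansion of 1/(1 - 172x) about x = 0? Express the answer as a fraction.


Expanding 1/(1 - 172x) = sum_{k>=0} 172^k x^k, the series converges when |172x| < 1, i.e., |x| < 1/172.
So the radius of convergence is 1/172 = 1/172.

1/172


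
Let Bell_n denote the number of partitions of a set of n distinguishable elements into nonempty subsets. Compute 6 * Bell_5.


Bell_5 can be computed from the Bell triangle or from Dobinski's identity Bell_n = (1/e) * sum_{k>=0} k^n / k!.
Computing Bell_5 = 52.
Then 6 * 52 = 312.

312


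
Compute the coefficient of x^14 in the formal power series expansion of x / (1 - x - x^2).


Let f(x) = sum_{k>=0} a_k x^k. Multiplying f(x) * (1 - x - x^2) = x and matching coefficients gives a_0 = 0, a_1 = 1, and a_k = a_{k-1} + a_{k-2} for k >= 2. These are the Fibonacci numbers F_k.
Iterating from F_0 = 0, F_1 = 1:
F_0=0, F_1=1, F_2=1, F_3=2, F_4=3, F_5=5, F_6=8, F_7=13, F_8=21, F_9=34, ...
F_14 = 377.

377


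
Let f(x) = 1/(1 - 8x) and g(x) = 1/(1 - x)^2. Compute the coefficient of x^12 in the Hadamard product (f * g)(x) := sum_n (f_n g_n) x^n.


f has coefficients f_k = 8^k. For g = 1/(1 - x)^2 the coefficient is g_k = C(k + 1, 1) = k + 1. The Hadamard coefficient is (f * g)_k = 8^k * (k + 1).
For k = 12: 8^12 * 13 = 68719476736 * 13 = 893353197568.

893353197568


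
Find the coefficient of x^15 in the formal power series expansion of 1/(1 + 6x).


Write 1/(1 + c x) = 1/(1 - (-c) x) and apply the geometric-series identity
1/(1 - y) = sum_{k>=0} y^k to get 1/(1 + c x) = sum_{k>=0} (-c)^k x^k.
So the coefficient of x^k is (-c)^k = (-1)^k * c^k.
Here c = 6 and k = 15:
(-6)^15 = -1 * 470184984576 = -470184984576

-470184984576


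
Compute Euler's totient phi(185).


phi(n) counts integers in [1, n] coprime to n. Using the multiplicative formula phi(n) = n * prod_{p | n} (1 - 1/p):
185 = 5 * 37, so
phi(185) = 185 * (1 - 1/5) * (1 - 1/37) = 144.

144


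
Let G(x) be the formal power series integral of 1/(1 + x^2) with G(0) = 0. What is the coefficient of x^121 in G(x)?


1/(1 + x^2) = sum_{j>=0} (-1)^j x^(2j). Integrating termwise with G(0) = 0:
G(x) = sum_{j>=0} (-1)^j x^(2j+1) / (2j+1) = arctan(x).
Only odd powers are nonzero. For x^121 write 121 = 2*60 + 1, giving
(-1)^60 / 121 = 1/121 = 1/121.

1/121


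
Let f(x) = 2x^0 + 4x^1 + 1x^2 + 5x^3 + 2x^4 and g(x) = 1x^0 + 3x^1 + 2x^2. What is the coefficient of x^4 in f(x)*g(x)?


Cauchy product at x^4:
1*2 + 5*3 + 2*1
= 19

19


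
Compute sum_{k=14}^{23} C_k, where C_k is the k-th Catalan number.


C_14 through C_23: 2674440, 9694845, 35357670, 129644790, 477638700, 1767263190, 6564120420, 24466267020, 91482563640, 343059613650
Sum = 2674440 + 9694845 + 35357670 + 129644790 + 477638700 + 1767263190 + 6564120420 + 24466267020 + 91482563640 + 343059613650
= 467994838365

467994838365


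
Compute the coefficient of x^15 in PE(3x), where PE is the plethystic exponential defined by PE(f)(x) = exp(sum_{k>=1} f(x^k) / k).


With f(x) = 3x, the exponent is sum_{k>=1} 3 x^k / k = 3 * (-ln(1 - x)). Exponentiating:
PE(3x) = exp(-3 ln(1 - x)) = 1/(1 - x)^3.
By the negative binomial expansion, [x^n] 1/(1 - x)^3 = C(n + 2, 2).
For n = 15: C(17, 2) = 136.

136


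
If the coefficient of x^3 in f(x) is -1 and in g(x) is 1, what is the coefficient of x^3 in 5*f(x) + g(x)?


Scalar multiplication scales coefficients: 5 * -1 = -5.
Then add the g coefficient: -5 + 1
= -4

-4


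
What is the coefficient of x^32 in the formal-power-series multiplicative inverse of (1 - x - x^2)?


Let the inverse be f(x) = sum_{k>=0} a_k x^k. From f(x) * (1 - x - x^2) = 1 and matching coefficients:
 x^0: a_0 = 1.
 x^1: a_1 - a_0 = 0, so a_1 = 1.
 x^k (k >= 2): a_k - a_{k-1} - a_{k-2} = 0, i.e. a_k = a_{k-1} + a_{k-2}.
This is the Fibonacci-type recurrence shifted so that a_0 = a_1 = 1.
Iterating: a_0=1, a_1=1, a_2=2, a_3=3, a_4=5, a_5=8, a_6=13, a_7=21, a_8=34, a_9=55, ...
a_32 = 3524578.

3524578


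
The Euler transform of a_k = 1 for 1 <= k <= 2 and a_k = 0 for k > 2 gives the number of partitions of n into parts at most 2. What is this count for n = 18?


Partitions of 18 into parts at most 2:
Using generating function (1-x)^(-1)(1-x^2)^(-1),
the coefficient of x^18 = 10

10


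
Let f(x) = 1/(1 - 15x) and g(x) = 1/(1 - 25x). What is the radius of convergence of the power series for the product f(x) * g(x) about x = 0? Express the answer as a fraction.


The radius of 1/(1 - 15x) is 1/15 (nearest singularity at x = 1/15), and the radius of 1/(1 - 25x) is 1/25.
The product f(x)*g(x) = 1/((1 - 15x)(1 - 25x)) has singularities at both 1/15 and 1/25, so its radius of convergence is the distance to the nearest one:
min(1/15, 1/25) = 1/25.

1/25


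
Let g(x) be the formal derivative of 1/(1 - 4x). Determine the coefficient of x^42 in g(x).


Differentiate termwise: d/dx sum_{k>=0} 4^k x^k = sum_{k>=1} k 4^k x^(k-1) = sum_{j>=0} (j+1) 4^(j+1) x^j.
Equivalently, d/dx [1/(1 - 4x)] = 4/(1 - 4x)^2.
For j = 42: 43 * 4^43 = 43 * 77371252455336267181195264 = 3326963855579459488791396352.

3326963855579459488791396352


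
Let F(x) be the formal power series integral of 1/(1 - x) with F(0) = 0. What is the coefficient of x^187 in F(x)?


1/(1 - x) = sum_{k>=0} x^k. Integrating termwise and using F(0) = 0 gives
F(x) = sum_{k>=0} x^(k+1) / (k+1) = sum_{m>=1} x^m / m = -ln(1 - x).
So the coefficient of x^187 is 1/187 = 1/187.

1/187


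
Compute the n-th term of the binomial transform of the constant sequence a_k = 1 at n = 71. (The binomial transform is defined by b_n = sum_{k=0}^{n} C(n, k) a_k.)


With a_k = 1 for all k, b_n = sum_{k=0}^{n} C(n, k) = 2^n by the binomial theorem.
For n = 71: 2^71 = 2361183241434822606848.

2361183241434822606848


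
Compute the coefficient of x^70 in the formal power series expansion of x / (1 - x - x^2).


Let f(x) = sum_{k>=0} a_k x^k. Multiplying f(x) * (1 - x - x^2) = x and matching coefficients gives a_0 = 0, a_1 = 1, and a_k = a_{k-1} + a_{k-2} for k >= 2. These are the Fibonacci numbers F_k.
Iterating from F_0 = 0, F_1 = 1:
F_0=0, F_1=1, F_2=1, F_3=2, F_4=3, F_5=5, F_6=8, F_7=13, F_8=21, F_9=34, ...
F_70 = 190392490709135.

190392490709135


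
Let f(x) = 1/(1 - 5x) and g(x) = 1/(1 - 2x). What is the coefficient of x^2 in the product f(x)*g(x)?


The coefficient of x^n in f*g is the Cauchy product: sum_{k=0}^{n} a^k * b^(n-k).
With a=5, b=2, n=2:
sum_{k=0}^{2} 5^k * 2^(2-k)
= 39

39


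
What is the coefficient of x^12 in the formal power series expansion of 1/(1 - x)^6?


The expansion 1/(1 - x)^r = sum_{k>=0} C(k + r - 1, r - 1) x^k follows from the multiset / negative-binomial theorem (or from repeated differentiation of the geometric series).
For r = 6 and k = 12:
C(17, 5) = 355687428096000 / (120 * 479001600) = 6188.

6188


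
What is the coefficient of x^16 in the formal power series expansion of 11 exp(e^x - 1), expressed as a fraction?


exp(e^x - 1) is the exponential generating function for the Bell numbers Bell_k: exp(e^x - 1) = sum_{k>=0} Bell_k x^k / k!.
So the coefficient of x^16 in 11 exp(e^x - 1) is 11 Bell_16 / 16!.
Computing: Bell_16 = 10480142147 and 16! = 20922789888000, giving
11 * 10480142147/20922789888000 = 10480142147/1902071808000.

10480142147/1902071808000


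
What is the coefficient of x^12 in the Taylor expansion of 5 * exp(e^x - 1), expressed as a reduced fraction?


exp(e^x - 1) = sum_{k>=0} Bell_k x^k / k!, where Bell_k is the k-th Bell number.
So the coefficient of x^12 is 5 * Bell_12 / 12!.
Computing: Bell_12 = 4213597 and 12! = 479001600, giving
5 * 4213597/479001600 = 4213597/95800320.

4213597/95800320


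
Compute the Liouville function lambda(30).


The Liouville function is lambda(k) = (-1)^Omega(k), where Omega(k) counts the prime factors of k with multiplicity.
Factoring: 30 = 2 * 3 * 5, so Omega(30) = 3.
lambda(30) = (-1)^3 = -1.

-1


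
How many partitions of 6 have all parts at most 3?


Using the generating function (1-x)^(-1)(1-x^2)^(-1)(1-x^3)^(-1),
the coefficient of x^6 counts these restricted partitions.
Result = 7

7


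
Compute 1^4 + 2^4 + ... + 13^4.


This power sum has a closed form given by Faulhaber's formula
sum_{k=1}^{m} k^p = (1 / (p + 1)) * sum_{j=0}^{p} C(p + 1, j) B_j m^(p + 1 - j),
but for small m direct computation is fastest:
1 + 16 + 81 + 256 + 625 + 1296 + 2401 + 4096 + 6561 + 10000 + 14641 + 20736 + 28561 = 89271.

89271


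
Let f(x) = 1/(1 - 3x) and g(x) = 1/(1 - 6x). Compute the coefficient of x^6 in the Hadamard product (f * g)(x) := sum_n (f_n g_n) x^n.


f has coefficients f_k = 3^k and g has coefficients g_k = 6^k, so the Hadamard product has coefficient (f*g)_k = 3^k * 6^k = 18^k.
For k = 6: 18^6 = 34012224.

34012224


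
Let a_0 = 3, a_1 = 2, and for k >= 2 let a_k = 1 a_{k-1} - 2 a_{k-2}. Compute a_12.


Iterating the recurrence forward:
a_0 = 3
a_1 = 2
a_2 = 1*2 - 2*3 = -4
a_3 = 1*-4 - 2*2 = -8
a_4 = 1*-8 - 2*-4 = 0
a_5 = 1*0 - 2*-8 = 16
a_6 = 1*16 - 2*0 = 16
a_7 = 1*16 - 2*16 = -16
a_8 = 1*-16 - 2*16 = -48
a_9 = 1*-48 - 2*-16 = -16
a_10 = 1*-16 - 2*-48 = 80
a_11 = 1*80 - 2*-16 = 112
a_12 = 1*112 - 2*80 = -48
So a_12 = -48.

-48


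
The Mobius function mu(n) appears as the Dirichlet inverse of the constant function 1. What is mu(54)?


54 has a squared prime factor, so mu(54) = 0.
Factorization reveals a repeated prime.

0


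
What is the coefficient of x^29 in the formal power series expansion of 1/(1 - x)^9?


The negative binomial / multiset identity is
1/(1 - x)^r = sum_{k>=0} C(k + r - 1, r - 1) x^k.
Here r = 9 and k = 29, so the coefficient is
C(29 + 8, 8) = C(37, 8)
= 38608020

38608020


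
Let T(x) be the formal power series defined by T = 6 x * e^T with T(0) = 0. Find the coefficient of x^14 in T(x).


Apply the Lagrange inversion formula: if T = 6 x * phi(T) with phi(t) = e^t, then
[x^n] T = 6^n * (1/n) [t^(n-1)] phi(t)^n = 6^n * (1/n) [t^(n-1)] e^(n t) = 6^n * (1/n) * n^(n-1) / (n-1)! = 6^n * n^(n-1) / n!.
When c = 1 this is the Cayley count of rooted labeled trees on n vertices, divided by n!.
For n = 14: 6^14 * 14^13 / 14! = 78364164096 * 793714773254144/87178291200 = 2550642919503888384/3575.

2550642919503888384/3575


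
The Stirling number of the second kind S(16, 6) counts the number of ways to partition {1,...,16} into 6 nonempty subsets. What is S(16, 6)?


Using the explicit formula S(n,k) = (1/k!) sum_{j=0}^{k} (-1)^(k-j) C(k,j) j^n:
S(16, 6) = 2734926558
Equivalently, S(n,k) is n! times the coefficient of x^n in the EGF (e^x - 1)^k / k!.

2734926558


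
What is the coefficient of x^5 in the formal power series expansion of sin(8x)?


The Maclaurin series is sin(t) = sum_{k>=0} (-1)^k t^(2k+1) / (2k+1)!, so substituting t = 8x, only odd powers of x are nonzero, with coefficient of x^(2k+1) equal to (-1)^k 8^(2k+1) / (2k+1)!.
Write 5 = 2*2 + 1, giving the coefficient (-1)^2 * 8^5 / 5! = 32768/120 = 4096/15.

4096/15


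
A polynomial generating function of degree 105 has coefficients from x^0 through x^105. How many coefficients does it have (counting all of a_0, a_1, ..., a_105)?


A polynomial of degree 105 takes the form a_0 + a_1 x + ... + a_105 x^105.
The number of coefficients is 105 + 1 = 106.

106


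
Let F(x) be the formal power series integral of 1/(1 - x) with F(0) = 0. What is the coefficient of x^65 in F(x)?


1/(1 - x) = sum_{k>=0} x^k. Integrating termwise and using F(0) = 0 gives
F(x) = sum_{k>=0} x^(k+1) / (k+1) = sum_{m>=1} x^m / m = -ln(1 - x).
So the coefficient of x^65 is 1/65 = 1/65.

1/65


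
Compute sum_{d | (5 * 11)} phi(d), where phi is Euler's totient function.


First, 5 * 11 = 55. One classical identity is sum_{d | n} phi(d) = n (each k in [1, n] has a unique gcd with n, and among the k's with gcd(k, n) = n/d there are phi(d) of them). So the sum equals 55. We also verify directly:
Divisors of 55: 1, 5, 11, 55.
phi values: 1, 4, 10, 40.
Sum = 55.

55


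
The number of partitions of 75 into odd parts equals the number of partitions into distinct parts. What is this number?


Computing partitions of 75 into odd parts (1, 3, 5, ...):
Using the generating function prod_{k>=0} 1/(1-x^(2k+1)),
the count is 48446

48446


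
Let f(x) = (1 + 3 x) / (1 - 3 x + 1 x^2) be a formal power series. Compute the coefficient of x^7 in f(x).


Write f(x) = sum_{k>=0} a_k x^k. Multiplying both sides by 1 - 3 x + 1 x^2 gives
(1 - 3 x + 1 x^2) sum_{k>=0} a_k x^k = 1 + 3 x.
Matching coefficients:
 x^0: a_0 = 1
 x^1: a_1 - 3 a_0 = 3  =>  a_1 = 3*1 + 3 = 6
 x^k (k >= 2): a_k = 3 a_{k-1} - 1 a_{k-2}.
Iterating: a_2 = 17, a_3 = 45, a_4 = 118, a_5 = 309, a_6 = 809, a_7 = 2118.
So the coefficient of x^7 is 2118.

2118


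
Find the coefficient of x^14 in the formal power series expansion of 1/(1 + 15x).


Write 1/(1 + c x) = 1/(1 - (-c) x) and apply the geometric-series identity
1/(1 - y) = sum_{k>=0} y^k to get 1/(1 + c x) = sum_{k>=0} (-c)^k x^k.
So the coefficient of x^k is (-c)^k = (-1)^k * c^k.
Here c = 15 and k = 14:
(-15)^14 = 1 * 29192926025390625 = 29192926025390625

29192926025390625


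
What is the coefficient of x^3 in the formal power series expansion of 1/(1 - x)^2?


The expansion 1/(1 - x)^r = sum_{k>=0} C(k + r - 1, r - 1) x^k follows from the multiset / negative-binomial theorem (or from repeated differentiation of the geometric series).
For r = 2 and k = 3:
C(4, 1) = 24 / (1 * 6) = 4.

4


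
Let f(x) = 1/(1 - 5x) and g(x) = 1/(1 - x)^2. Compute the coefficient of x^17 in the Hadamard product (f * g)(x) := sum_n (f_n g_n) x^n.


f has coefficients f_k = 5^k. For g = 1/(1 - x)^2 the coefficient is g_k = C(k + 1, 1) = k + 1. The Hadamard coefficient is (f * g)_k = 5^k * (k + 1).
For k = 17: 5^17 * 18 = 762939453125 * 18 = 13732910156250.

13732910156250


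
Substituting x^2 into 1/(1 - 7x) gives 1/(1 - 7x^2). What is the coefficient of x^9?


Since 1/(1 - 7x^2) only has even powers of x,
the coefficient of x^9 (odd) is 0.

0


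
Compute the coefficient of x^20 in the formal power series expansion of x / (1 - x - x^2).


Let f(x) = sum_{k>=0} a_k x^k. Multiplying f(x) * (1 - x - x^2) = x and matching coefficients gives a_0 = 0, a_1 = 1, and a_k = a_{k-1} + a_{k-2} for k >= 2. These are the Fibonacci numbers F_k.
Iterating from F_0 = 0, F_1 = 1:
F_0=0, F_1=1, F_2=1, F_3=2, F_4=3, F_5=5, F_6=8, F_7=13, F_8=21, F_9=34, ...
F_20 = 6765.

6765
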